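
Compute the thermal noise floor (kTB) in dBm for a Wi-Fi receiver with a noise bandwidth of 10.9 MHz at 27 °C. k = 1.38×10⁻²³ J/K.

T = 27 °C + 273.15 = 300.15 K
P_n = kTB = 1.38×10⁻²³ × 300.15 × 1.09×10⁷ = 4.51×10⁻¹⁴ W
In dBm: 10 log₁₀(4.51×10⁻¹⁴ / 10⁻³) = −103.5 dBm

−103.5 dBm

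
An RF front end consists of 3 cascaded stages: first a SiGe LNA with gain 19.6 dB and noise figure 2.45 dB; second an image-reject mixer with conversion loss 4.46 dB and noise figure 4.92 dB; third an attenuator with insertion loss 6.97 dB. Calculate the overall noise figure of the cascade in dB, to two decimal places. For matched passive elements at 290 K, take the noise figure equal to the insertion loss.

2.79 dB

Convert to linear (a loss of L dB is a gain of −L dB): F_i = 10^(NF_i/10), G_i = 10^(G_i,dB/10)
  Stage 1: F_1 = 10^(2.45/10) = 1.758, G_1 = 10^(19.6/10) = 91.20
  Stage 2: F_2 = 10^(4.92/10) = 3.105, G_2 = 10^(−4.46/10) = 0.3581
  Stage 3: F_3 = 10^(6.97/10) = 4.977, G_3 = 10^(−6.97/10) = 0.2009
Friis cascade:
  F = 1.758 + (3.105 − 1)/91.20 + (4.977 − 1)/32.66 = 1.903
NF = 10 log₁₀(1.903) = 2.79 dB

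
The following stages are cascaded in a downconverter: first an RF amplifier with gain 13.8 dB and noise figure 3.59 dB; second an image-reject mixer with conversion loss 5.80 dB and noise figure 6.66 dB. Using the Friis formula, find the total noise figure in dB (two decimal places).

Convert to linear (a loss of L dB is a gain of −L dB): F_i = 10^(NF_i/10), G_i = 10^(G_i,dB/10)
  Stage 1: F_1 = 10^(3.59/10) = 2.286, G_1 = 10^(13.8/10) = 23.99
  Stage 2: F_2 = 10^(6.66/10) = 4.634, G_2 = 10^(−5.80/10) = 0.2630
Friis cascade:
  F = 2.286 + (4.634 − 1)/23.99 = 2.437
NF = 10 log₁₀(2.437) = 3.87 dB

3.87 dB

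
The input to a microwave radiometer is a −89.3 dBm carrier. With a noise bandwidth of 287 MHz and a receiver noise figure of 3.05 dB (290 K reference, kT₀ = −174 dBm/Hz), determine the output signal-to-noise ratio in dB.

−2.9 dB

Noise floor: N = −174 + 10 log₁₀(B) + NF
10 log₁₀(2.87×10⁸) = 84.58 dB
N = −174 + 84.58 + 3.05 = −86.37 dBm
SNR = P_sig − N = −89.3 − (−86.37) = −2.93 dB → −2.9 dB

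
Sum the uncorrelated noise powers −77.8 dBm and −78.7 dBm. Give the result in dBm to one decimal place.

Convert to linear, add, convert back:
P₁ = 1.66×10⁻¹¹ W, P₂ = 1.35×10⁻¹¹ W
P_tot = 3.01×10⁻¹¹ W → 10 log₁₀(P_tot / 10⁻³) = −75.2 dBm

−75.2 dBm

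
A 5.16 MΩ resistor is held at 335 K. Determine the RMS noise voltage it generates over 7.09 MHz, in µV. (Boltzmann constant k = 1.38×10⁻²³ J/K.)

V_n = √(4kTRB)
4kTRB = 4 × 1.38×10⁻²³ × 335 × 5.16×10⁶ × 7.09×10⁶ = 6.77×10⁻⁷ V²
V_n = √(6.77×10⁻⁷) = 8.23×10⁻⁴ V = 823 µV

823 µV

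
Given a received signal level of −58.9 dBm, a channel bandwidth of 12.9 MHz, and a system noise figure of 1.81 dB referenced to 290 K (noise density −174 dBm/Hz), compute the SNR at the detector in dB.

42.2 dB

Noise floor: N = −174 + 10 log₁₀(B) + NF
10 log₁₀(1.29×10⁷) = 71.11 dB
N = −174 + 71.11 + 1.81 = −101.08 dBm
SNR = P_sig − N = −58.9 − (−101.08) = 42.18 dB → 42.2 dB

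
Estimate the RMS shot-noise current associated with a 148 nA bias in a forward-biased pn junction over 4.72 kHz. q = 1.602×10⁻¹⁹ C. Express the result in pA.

I_n = √(2qI·B)
2qI·B = 2 × 1.602×10⁻¹⁹ × 1.48×10⁻⁷ × 4.72×10³ = 2.24×10⁻²² A²
I_n = √(2.24×10⁻²²) = 1.50×10⁻¹¹ A = 15.0 pA

15.0 pA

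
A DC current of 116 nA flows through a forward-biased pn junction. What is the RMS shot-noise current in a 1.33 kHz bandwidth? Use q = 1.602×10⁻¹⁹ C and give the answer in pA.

I_n = √(2qI·B)
2qI·B = 2 × 1.602×10⁻¹⁹ × 1.16×10⁻⁷ × 1.33×10³ = 4.94×10⁻²³ A²
I_n = √(4.94×10⁻²³) = 7.03×10⁻¹² A = 7.03 pA

7.03 pA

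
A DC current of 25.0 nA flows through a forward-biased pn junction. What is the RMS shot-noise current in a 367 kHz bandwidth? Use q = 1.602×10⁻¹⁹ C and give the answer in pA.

54.2 pA

I_n = √(2qI·B)
2qI·B = 2 × 1.602×10⁻¹⁹ × 2.50×10⁻⁸ × 3.67×10⁵ = 2.94×10⁻²¹ A²
I_n = √(2.94×10⁻²¹) = 5.42×10⁻¹¹ A = 54.2 pA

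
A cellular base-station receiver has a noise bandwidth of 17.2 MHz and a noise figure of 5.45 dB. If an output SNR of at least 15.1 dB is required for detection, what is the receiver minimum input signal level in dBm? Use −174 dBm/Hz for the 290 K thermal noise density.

−81.1 dBm

Sensitivity = −174 + 10 log₁₀(B) + NF + SNR_min
= −174 + 72.36 + 5.45 + 15.1
= −81.09 dBm → −81.1 dBm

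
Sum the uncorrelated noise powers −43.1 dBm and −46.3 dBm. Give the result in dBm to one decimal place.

−41.4 dBm

Convert to linear, add, convert back:
P₁ = 4.90×10⁻⁸ W, P₂ = 2.34×10⁻⁸ W
P_tot = 7.24×10⁻⁸ W → 10 log₁₀(P_tot / 10⁻³) = −41.4 dBm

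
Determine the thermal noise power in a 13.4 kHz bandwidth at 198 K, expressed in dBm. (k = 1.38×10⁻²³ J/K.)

P_n = kTB = 1.38×10⁻²³ × 198 × 1.34×10⁴ = 3.66×10⁻¹⁷ W
In dBm: 10 log₁₀(3.66×10⁻¹⁷ / 10⁻³) = −134.4 dBm

−134.4 dBm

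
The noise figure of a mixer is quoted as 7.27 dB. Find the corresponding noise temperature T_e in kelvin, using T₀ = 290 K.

F = 10^(7.27/10) = 5.33335
T_e = (F − 1)·T₀ = (5.33335 − 1) × 290 = 1257 K

1257 K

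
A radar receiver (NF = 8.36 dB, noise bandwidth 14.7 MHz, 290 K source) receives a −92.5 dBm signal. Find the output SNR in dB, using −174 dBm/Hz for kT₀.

Noise floor: N = −174 + 10 log₁₀(B) + NF
10 log₁₀(1.47×10⁷) = 71.67 dB
N = −174 + 71.67 + 8.36 = −93.97 dBm
SNR = P_sig − N = −92.5 − (−93.97) = 1.47 dB → 1.5 dB

1.5 dB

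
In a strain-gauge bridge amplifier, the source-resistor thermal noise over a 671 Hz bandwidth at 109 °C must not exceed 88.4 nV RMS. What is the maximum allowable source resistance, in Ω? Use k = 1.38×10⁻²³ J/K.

T = 109 °C + 273.15 = 382.15 K
Johnson–Nyquist: V_n = √(4kTRB) ⇒ R = V_n² / (4kTB)
4kTB = 4 × 1.38×10⁻²³ × 382.15 × 6.71×10² = 1.42×10⁻¹⁷
R = (8.84×10⁻⁸)² / 1.42×10⁻¹⁷ = 5.52×10² Ω = 552 Ω

552 Ω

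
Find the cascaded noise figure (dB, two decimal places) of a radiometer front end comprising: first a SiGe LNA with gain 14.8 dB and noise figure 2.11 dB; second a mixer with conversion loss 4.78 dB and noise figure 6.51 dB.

2.41 dB

Convert to linear (a loss of L dB is a gain of −L dB): F_i = 10^(NF_i/10), G_i = 10^(G_i,dB/10)
  Stage 1: F_1 = 10^(2.11/10) = 1.626, G_1 = 10^(14.8/10) = 30.20
  Stage 2: F_2 = 10^(6.51/10) = 4.477, G_2 = 10^(−4.78/10) = 0.3327
Friis cascade:
  F = 1.626 + (4.477 − 1)/30.20 = 1.741
NF = 10 log₁₀(1.741) = 2.41 dB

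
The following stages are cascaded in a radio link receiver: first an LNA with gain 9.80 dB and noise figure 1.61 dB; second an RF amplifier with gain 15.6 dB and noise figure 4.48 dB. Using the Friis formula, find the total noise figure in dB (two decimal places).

Convert to linear (a loss of L dB is a gain of −L dB): F_i = 10^(NF_i/10), G_i = 10^(G_i,dB/10)
  Stage 1: F_1 = 10^(1.61/10) = 1.449, G_1 = 10^(9.80/10) = 9.550
  Stage 2: F_2 = 10^(4.48/10) = 2.805, G_2 = 10^(15.6/10) = 36.31
Friis cascade:
  F = 1.449 + (2.805 − 1)/9.550 = 1.638
NF = 10 log₁₀(1.638) = 2.14 dB

2.14 dB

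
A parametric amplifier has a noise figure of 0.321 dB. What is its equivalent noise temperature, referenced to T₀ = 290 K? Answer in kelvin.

F = 10^(0.321/10) = 1.07671
T_e = (F − 1)·T₀ = (1.07671 − 1) × 290 = 22.2 K

22.2 K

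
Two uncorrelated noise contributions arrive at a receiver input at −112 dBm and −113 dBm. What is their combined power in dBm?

−109.5 dBm

Convert to linear, add, convert back:
P₁ = 6.31×10⁻¹⁵ W, P₂ = 5.01×10⁻¹⁵ W
P_tot = 1.13×10⁻¹⁴ W → 10 log₁₀(P_tot / 10⁻³) = −109.5 dBm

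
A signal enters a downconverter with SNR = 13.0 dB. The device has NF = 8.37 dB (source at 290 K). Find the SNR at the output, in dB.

4.63 dB

By definition F = SNR_in/SNR_out, so in dB: SNR_out = SNR_in − NF
SNR_out = 13.0 − 8.37 = 4.63 dB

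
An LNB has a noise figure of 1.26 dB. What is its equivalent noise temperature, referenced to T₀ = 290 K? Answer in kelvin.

97.6 K

F = 10^(1.26/10) = 1.3366
T_e = (F − 1)·T₀ = (1.3366 − 1) × 290 = 97.6 K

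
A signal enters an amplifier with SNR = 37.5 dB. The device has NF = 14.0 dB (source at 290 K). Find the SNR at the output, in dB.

23.5 dB

By definition F = SNR_in/SNR_out, so in dB: SNR_out = SNR_in − NF
SNR_out = 37.5 − 14.0 = 23.5 dB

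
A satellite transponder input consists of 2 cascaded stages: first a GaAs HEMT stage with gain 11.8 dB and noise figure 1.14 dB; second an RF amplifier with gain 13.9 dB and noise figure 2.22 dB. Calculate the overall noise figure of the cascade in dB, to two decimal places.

1.28 dB

Convert to linear (a loss of L dB is a gain of −L dB): F_i = 10^(NF_i/10), G_i = 10^(G_i,dB/10)
  Stage 1: F_1 = 10^(1.14/10) = 1.300, G_1 = 10^(11.8/10) = 15.14
  Stage 2: F_2 = 10^(2.22/10) = 1.667, G_2 = 10^(13.9/10) = 24.55
Friis cascade:
  F = 1.300 + (1.667 − 1)/15.14 = 1.344
NF = 10 log₁₀(1.344) = 1.28 dB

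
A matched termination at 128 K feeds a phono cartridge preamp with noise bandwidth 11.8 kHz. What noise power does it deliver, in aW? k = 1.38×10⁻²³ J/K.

P_n = kTB = 1.38×10⁻²³ × 128 × 1.18×10⁴ = 2.08×10⁻¹⁷ W = 20.8 aW

20.8 aW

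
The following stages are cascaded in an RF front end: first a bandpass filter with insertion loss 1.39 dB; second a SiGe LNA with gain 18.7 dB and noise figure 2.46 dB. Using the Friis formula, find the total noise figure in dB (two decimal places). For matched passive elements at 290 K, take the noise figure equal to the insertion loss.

3.85 dB

Convert to linear (a loss of L dB is a gain of −L dB): F_i = 10^(NF_i/10), G_i = 10^(G_i,dB/10)
  Stage 1: F_1 = 10^(1.39/10) = 1.377, G_1 = 10^(−1.39/10) = 0.7261
  Stage 2: F_2 = 10^(2.46/10) = 1.762, G_2 = 10^(18.7/10) = 74.13
Friis cascade:
  F = 1.377 + (1.762 − 1)/0.7261 = 2.427
NF = 10 log₁₀(2.427) = 3.85 dB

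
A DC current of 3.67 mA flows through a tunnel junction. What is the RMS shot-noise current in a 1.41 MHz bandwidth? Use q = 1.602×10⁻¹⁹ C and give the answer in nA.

I_n = √(2qI·B)
2qI·B = 2 × 1.602×10⁻¹⁹ × 3.67×10⁻³ × 1.41×10⁶ = 1.66×10⁻¹⁵ A²
I_n = √(1.66×10⁻¹⁵) = 4.07×10⁻⁸ A = 40.7 nA

40.7 nA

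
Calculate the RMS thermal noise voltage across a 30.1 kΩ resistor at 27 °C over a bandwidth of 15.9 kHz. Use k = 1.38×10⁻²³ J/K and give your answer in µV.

2.82 µV

T = 27 °C + 273.15 = 300.15 K
V_n = √(4kTRB)
4kTRB = 4 × 1.38×10⁻²³ × 300.15 × 3.01×10⁴ × 1.59×10⁴ = 7.93×10⁻¹² V²
V_n = √(7.93×10⁻¹²) = 2.82×10⁻⁶ V = 2.82 µV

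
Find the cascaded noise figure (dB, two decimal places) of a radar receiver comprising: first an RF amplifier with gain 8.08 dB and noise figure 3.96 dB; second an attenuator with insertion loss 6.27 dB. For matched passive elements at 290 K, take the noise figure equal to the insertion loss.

4.76 dB

Convert to linear (a loss of L dB is a gain of −L dB): F_i = 10^(NF_i/10), G_i = 10^(G_i,dB/10)
  Stage 1: F_1 = 10^(3.96/10) = 2.489, G_1 = 10^(8.08/10) = 6.427
  Stage 2: F_2 = 10^(6.27/10) = 4.236, G_2 = 10^(−6.27/10) = 0.2360
Friis cascade:
  F = 2.489 + (4.236 − 1)/6.427 = 2.992
NF = 10 log₁₀(2.992) = 4.76 dB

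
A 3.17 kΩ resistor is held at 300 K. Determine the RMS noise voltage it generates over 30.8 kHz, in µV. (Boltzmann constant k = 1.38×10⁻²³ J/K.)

1.27 µV

V_n = √(4kTRB)
4kTRB = 4 × 1.38×10⁻²³ × 300 × 3.17×10³ × 3.08×10⁴ = 1.62×10⁻¹² V²
V_n = √(1.62×10⁻¹²) = 1.27×10⁻⁶ V = 1.27 µV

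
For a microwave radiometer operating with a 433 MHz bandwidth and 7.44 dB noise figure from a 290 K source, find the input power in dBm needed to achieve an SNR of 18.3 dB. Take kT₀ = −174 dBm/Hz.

Sensitivity = −174 + 10 log₁₀(B) + NF + SNR_min
= −174 + 86.36 + 7.44 + 18.3
= −61.90 dBm → −61.9 dBm

−61.9 dBm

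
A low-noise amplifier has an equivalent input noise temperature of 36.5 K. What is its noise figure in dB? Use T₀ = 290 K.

0.515 dB

F = 1 + T_e/T₀ = 1 + 36.5/290 = 1.12586
NF = 10 log₁₀(1.12586) = 0.515 dB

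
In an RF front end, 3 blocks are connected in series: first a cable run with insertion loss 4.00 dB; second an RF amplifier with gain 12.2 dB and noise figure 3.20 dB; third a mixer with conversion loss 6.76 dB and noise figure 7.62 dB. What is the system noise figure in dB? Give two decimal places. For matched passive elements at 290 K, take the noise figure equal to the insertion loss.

Convert to linear (a loss of L dB is a gain of −L dB): F_i = 10^(NF_i/10), G_i = 10^(G_i,dB/10)
  Stage 1: F_1 = 10^(4.00/10) = 2.512, G_1 = 10^(−4.00/10) = 0.3981
  Stage 2: F_2 = 10^(3.20/10) = 2.089, G_2 = 10^(12.2/10) = 16.60
  Stage 3: F_3 = 10^(7.62/10) = 5.781, G_3 = 10^(−6.76/10) = 0.2109
Friis cascade:
  F = 2.512 + (2.089 − 1)/0.3981 + (5.781 − 1)/6.607 = 5.972
NF = 10 log₁₀(5.972) = 7.76 dB

7.76 dB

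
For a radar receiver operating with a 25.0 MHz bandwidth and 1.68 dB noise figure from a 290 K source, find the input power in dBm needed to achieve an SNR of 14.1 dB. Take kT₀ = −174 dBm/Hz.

−84.2 dBm

Sensitivity = −174 + 10 log₁₀(B) + NF + SNR_min
= −174 + 73.98 + 1.68 + 14.1
= −84.24 dBm → −84.2 dBm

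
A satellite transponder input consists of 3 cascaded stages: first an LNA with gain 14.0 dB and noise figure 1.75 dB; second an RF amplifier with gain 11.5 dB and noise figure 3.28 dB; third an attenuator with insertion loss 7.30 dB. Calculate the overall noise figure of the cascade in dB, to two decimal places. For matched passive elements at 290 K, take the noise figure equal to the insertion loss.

1.91 dB

Convert to linear (a loss of L dB is a gain of −L dB): F_i = 10^(NF_i/10), G_i = 10^(G_i,dB/10)
  Stage 1: F_1 = 10^(1.75/10) = 1.496, G_1 = 10^(14.0/10) = 25.12
  Stage 2: F_2 = 10^(3.28/10) = 2.128, G_2 = 10^(11.5/10) = 14.13
  Stage 3: F_3 = 10^(7.30/10) = 5.370, G_3 = 10^(−7.30/10) = 0.1862
Friis cascade:
  F = 1.496 + (2.128 − 1)/25.12 + (5.370 − 1)/354.8 = 1.553
NF = 10 log₁₀(1.553) = 1.91 dB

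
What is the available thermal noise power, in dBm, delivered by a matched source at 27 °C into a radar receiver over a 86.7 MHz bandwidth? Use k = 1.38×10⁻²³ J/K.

T = 27 °C + 273.15 = 300.15 K
P_n = kTB = 1.38×10⁻²³ × 300.15 × 8.67×10⁷ = 3.59×10⁻¹³ W
In dBm: 10 log₁₀(3.59×10⁻¹³ / 10⁻³) = −94.4 dBm

−94.4 dBm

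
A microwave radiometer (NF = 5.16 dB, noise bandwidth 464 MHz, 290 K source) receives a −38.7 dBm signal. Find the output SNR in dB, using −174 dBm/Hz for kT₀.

Noise floor: N = −174 + 10 log₁₀(B) + NF
10 log₁₀(4.64×10⁸) = 86.67 dB
N = −174 + 86.67 + 5.16 = −82.17 dBm
SNR = P_sig − N = −38.7 − (−82.17) = 43.47 dB → 43.5 dB

43.5 dB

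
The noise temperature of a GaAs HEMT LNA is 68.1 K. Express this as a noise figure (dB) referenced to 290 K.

0.916 dB

F = 1 + T_e/T₀ = 1 + 68.1/290 = 1.23483
NF = 10 log₁₀(1.23483) = 0.916 dB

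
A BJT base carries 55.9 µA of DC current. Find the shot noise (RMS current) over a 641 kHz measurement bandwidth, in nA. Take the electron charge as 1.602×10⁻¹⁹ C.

I_n = √(2qI·B)
2qI·B = 2 × 1.602×10⁻¹⁹ × 5.59×10⁻⁵ × 6.41×10⁵ = 1.15×10⁻¹⁷ A²
I_n = √(1.15×10⁻¹⁷) = 3.39×10⁻⁹ A = 3.39 nA

3.39 nA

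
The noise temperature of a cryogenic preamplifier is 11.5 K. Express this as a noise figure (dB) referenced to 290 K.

F = 1 + T_e/T₀ = 1 + 11.5/290 = 1.03966
NF = 10 log₁₀(1.03966) = 0.169 dB

0.169 dB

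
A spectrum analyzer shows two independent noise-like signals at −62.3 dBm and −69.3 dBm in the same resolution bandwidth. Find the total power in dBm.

Convert to linear, add, convert back:
P₁ = 5.89×10⁻¹⁰ W, P₂ = 1.17×10⁻¹⁰ W
P_tot = 7.06×10⁻¹⁰ W → 10 log₁₀(P_tot / 10⁻³) = −61.5 dBm

−61.5 dBm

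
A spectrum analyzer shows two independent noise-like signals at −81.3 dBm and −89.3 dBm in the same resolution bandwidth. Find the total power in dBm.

Convert to linear, add, convert back:
P₁ = 7.41×10⁻¹² W, P₂ = 1.17×10⁻¹² W
P_tot = 8.59×10⁻¹² W → 10 log₁₀(P_tot / 10⁻³) = −80.7 dBm

−80.7 dBm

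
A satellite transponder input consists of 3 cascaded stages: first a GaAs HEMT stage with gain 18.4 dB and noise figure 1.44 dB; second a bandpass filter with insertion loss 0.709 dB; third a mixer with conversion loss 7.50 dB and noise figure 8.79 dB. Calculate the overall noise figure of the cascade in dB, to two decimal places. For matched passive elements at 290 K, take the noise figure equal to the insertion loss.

Convert to linear (a loss of L dB is a gain of −L dB): F_i = 10^(NF_i/10), G_i = 10^(G_i,dB/10)
  Stage 1: F_1 = 10^(1.44/10) = 1.393, G_1 = 10^(18.4/10) = 69.18
  Stage 2: F_2 = 10^(0.709/10) = 1.177, G_2 = 10^(−0.709/10) = 0.8494
  Stage 3: F_3 = 10^(8.79/10) = 7.568, G_3 = 10^(−7.50/10) = 0.1778
Friis cascade:
  F = 1.393 + (1.177 − 1)/69.18 + (7.568 − 1)/58.76 = 1.507
NF = 10 log₁₀(1.507) = 1.78 dB

1.78 dB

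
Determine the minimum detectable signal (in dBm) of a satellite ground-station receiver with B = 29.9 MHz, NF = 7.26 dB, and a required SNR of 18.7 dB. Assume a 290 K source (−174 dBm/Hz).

−73.3 dBm

Sensitivity = −174 + 10 log₁₀(B) + NF + SNR_min
= −174 + 74.76 + 7.26 + 18.7
= −73.28 dBm → −73.3 dBm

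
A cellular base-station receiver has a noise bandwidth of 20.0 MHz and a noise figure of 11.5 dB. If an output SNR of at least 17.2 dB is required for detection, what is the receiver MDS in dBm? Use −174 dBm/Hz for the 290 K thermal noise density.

−72.3 dBm

Sensitivity = −174 + 10 log₁₀(B) + NF + SNR_min
= −174 + 73.01 + 11.5 + 17.2
= −72.29 dBm → −72.3 dBm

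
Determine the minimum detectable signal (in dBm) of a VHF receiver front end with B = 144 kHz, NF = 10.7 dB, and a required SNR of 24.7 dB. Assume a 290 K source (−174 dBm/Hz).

−87.0 dBm

Sensitivity = −174 + 10 log₁₀(B) + NF + SNR_min
= −174 + 51.58 + 10.7 + 24.7
= −87.02 dBm → −87.0 dBm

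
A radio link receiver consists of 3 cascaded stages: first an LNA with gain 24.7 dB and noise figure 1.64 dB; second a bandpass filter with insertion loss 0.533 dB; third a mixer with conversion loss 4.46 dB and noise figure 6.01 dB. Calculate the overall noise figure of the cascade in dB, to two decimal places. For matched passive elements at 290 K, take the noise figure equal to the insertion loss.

Convert to linear (a loss of L dB is a gain of −L dB): F_i = 10^(NF_i/10), G_i = 10^(G_i,dB/10)
  Stage 1: F_1 = 10^(1.64/10) = 1.459, G_1 = 10^(24.7/10) = 295.1
  Stage 2: F_2 = 10^(0.533/10) = 1.131, G_2 = 10^(−0.533/10) = 0.8845
  Stage 3: F_3 = 10^(6.01/10) = 3.990, G_3 = 10^(−4.46/10) = 0.3581
Friis cascade:
  F = 1.459 + (1.131 − 1)/295.1 + (3.990 − 1)/261.0 = 1.471
NF = 10 log₁₀(1.471) = 1.68 dB

1.68 dB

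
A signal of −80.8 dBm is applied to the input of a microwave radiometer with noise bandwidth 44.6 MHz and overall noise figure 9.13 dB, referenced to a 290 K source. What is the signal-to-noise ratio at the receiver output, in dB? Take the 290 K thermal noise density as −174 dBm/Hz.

Noise floor: N = −174 + 10 log₁₀(B) + NF
10 log₁₀(4.46×10⁷) = 76.49 dB
N = −174 + 76.49 + 9.13 = −88.38 dBm
SNR = P_sig − N = −80.8 − (−88.38) = 7.58 dB → 7.6 dB

7.6 dB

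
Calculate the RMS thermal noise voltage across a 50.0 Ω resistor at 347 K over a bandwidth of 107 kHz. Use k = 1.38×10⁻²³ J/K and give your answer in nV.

V_n = √(4kTRB)
4kTRB = 4 × 1.38×10⁻²³ × 347 × 5.00×10¹ × 1.07×10⁵ = 1.02×10⁻¹³ V²
V_n = √(1.02×10⁻¹³) = 3.20×10⁻⁷ V = 320 nV

320 nV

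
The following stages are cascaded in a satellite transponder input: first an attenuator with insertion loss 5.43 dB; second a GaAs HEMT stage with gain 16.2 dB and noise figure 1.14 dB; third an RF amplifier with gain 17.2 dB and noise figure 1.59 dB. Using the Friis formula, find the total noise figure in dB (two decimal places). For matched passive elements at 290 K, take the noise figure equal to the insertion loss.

6.61 dB

Convert to linear (a loss of L dB is a gain of −L dB): F_i = 10^(NF_i/10), G_i = 10^(G_i,dB/10)
  Stage 1: F_1 = 10^(5.43/10) = 3.491, G_1 = 10^(−5.43/10) = 0.2864
  Stage 2: F_2 = 10^(1.14/10) = 1.300, G_2 = 10^(16.2/10) = 41.69
  Stage 3: F_3 = 10^(1.59/10) = 1.442, G_3 = 10^(17.2/10) = 52.48
Friis cascade:
  F = 3.491 + (1.300 − 1)/0.2864 + (1.442 − 1)/11.94 = 4.576
NF = 10 log₁₀(4.576) = 6.61 dB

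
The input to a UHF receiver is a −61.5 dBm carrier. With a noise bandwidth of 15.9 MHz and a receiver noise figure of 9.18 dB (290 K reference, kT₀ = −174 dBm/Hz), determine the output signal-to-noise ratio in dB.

Noise floor: N = −174 + 10 log₁₀(B) + NF
10 log₁₀(1.59×10⁷) = 72.01 dB
N = −174 + 72.01 + 9.18 = −92.81 dBm
SNR = P_sig − N = −61.5 − (−92.81) = 31.31 dB → 31.3 dB

31.3 dB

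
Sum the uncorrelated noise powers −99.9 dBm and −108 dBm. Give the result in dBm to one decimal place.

Convert to linear, add, convert back:
P₁ = 1.02×10⁻¹³ W, P₂ = 1.58×10⁻¹⁴ W
P_tot = 1.18×10⁻¹³ W → 10 log₁₀(P_tot / 10⁻³) = −99.3 dBm

−99.3 dBm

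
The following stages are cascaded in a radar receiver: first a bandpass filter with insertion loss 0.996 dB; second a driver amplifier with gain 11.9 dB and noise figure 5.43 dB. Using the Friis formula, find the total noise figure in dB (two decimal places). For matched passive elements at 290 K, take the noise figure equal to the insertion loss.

6.43 dB

Convert to linear (a loss of L dB is a gain of −L dB): F_i = 10^(NF_i/10), G_i = 10^(G_i,dB/10)
  Stage 1: F_1 = 10^(0.996/10) = 1.258, G_1 = 10^(−0.996/10) = 0.7951
  Stage 2: F_2 = 10^(5.43/10) = 3.491, G_2 = 10^(11.9/10) = 15.49
Friis cascade:
  F = 1.258 + (3.491 − 1)/0.7951 = 4.391
NF = 10 log₁₀(4.391) = 6.43 dB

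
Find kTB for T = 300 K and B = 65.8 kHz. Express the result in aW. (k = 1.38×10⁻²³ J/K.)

272 aW

P_n = kTB = 1.38×10⁻²³ × 300 × 6.58×10⁴ = 2.72×10⁻¹⁶ W = 272 aW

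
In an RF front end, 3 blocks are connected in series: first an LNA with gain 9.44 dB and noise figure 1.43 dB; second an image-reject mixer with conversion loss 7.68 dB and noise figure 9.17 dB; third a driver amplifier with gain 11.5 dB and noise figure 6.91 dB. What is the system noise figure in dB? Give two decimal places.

Convert to linear (a loss of L dB is a gain of −L dB): F_i = 10^(NF_i/10), G_i = 10^(G_i,dB/10)
  Stage 1: F_1 = 10^(1.43/10) = 1.390, G_1 = 10^(9.44/10) = 8.790
  Stage 2: F_2 = 10^(9.17/10) = 8.260, G_2 = 10^(−7.68/10) = 0.1706
  Stage 3: F_3 = 10^(6.91/10) = 4.909, G_3 = 10^(11.5/10) = 14.13
Friis cascade:
  F = 1.390 + (8.260 − 1)/8.790 + (4.909 − 1)/1.500 = 4.823
NF = 10 log₁₀(4.823) = 6.83 dB

6.83 dB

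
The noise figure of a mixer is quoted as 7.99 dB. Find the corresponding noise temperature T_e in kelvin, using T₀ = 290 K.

F = 10^(7.99/10) = 6.29506
T_e = (F − 1)·T₀ = (6.29506 − 1) × 290 = 1536 K

1536 K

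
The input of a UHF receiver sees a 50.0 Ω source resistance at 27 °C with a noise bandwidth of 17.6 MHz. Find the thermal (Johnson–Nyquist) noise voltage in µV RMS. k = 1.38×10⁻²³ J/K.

3.82 µV

T = 27 °C + 273.15 = 300.15 K
V_n = √(4kTRB)
4kTRB = 4 × 1.38×10⁻²³ × 300.15 × 5.00×10¹ × 1.76×10⁷ = 1.46×10⁻¹¹ V²
V_n = √(1.46×10⁻¹¹) = 3.82×10⁻⁶ V = 3.82 µV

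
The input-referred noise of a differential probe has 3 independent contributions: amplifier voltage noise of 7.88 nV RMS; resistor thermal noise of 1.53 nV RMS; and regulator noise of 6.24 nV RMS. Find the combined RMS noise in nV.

10.2 nV

Uncorrelated sources add in power (mean-square): V_tot = √(ΣV_i²)
V_tot = √[(7.88×10⁻⁹)² + (1.53×10⁻⁹)² + (6.24×10⁻⁹)²] = 1.02×10⁻⁸ V = 10.2 nV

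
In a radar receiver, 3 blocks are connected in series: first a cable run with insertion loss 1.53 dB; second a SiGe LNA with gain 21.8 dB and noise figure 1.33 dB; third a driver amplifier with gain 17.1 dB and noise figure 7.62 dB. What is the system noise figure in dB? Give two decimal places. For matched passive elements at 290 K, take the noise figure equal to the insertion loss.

2.96 dB

Convert to linear (a loss of L dB is a gain of −L dB): F_i = 10^(NF_i/10), G_i = 10^(G_i,dB/10)
  Stage 1: F_1 = 10^(1.53/10) = 1.422, G_1 = 10^(−1.53/10) = 0.7031
  Stage 2: F_2 = 10^(1.33/10) = 1.358, G_2 = 10^(21.8/10) = 151.4
  Stage 3: F_3 = 10^(7.62/10) = 5.781, G_3 = 10^(17.1/10) = 51.29
Friis cascade:
  F = 1.422 + (1.358 − 1)/0.7031 + (5.781 − 1)/106.4 = 1.977
NF = 10 log₁₀(1.977) = 2.96 dB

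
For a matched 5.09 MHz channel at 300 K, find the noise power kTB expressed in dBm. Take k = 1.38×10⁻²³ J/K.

−106.8 dBm

P_n = kTB = 1.38×10⁻²³ × 300 × 5.09×10⁶ = 2.11×10⁻¹⁴ W
In dBm: 10 log₁₀(2.11×10⁻¹⁴ / 10⁻³) = −106.8 dBm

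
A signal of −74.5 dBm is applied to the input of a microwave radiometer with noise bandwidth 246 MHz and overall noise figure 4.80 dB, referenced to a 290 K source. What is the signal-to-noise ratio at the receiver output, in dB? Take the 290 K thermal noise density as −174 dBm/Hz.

Noise floor: N = −174 + 10 log₁₀(B) + NF
10 log₁₀(2.46×10⁸) = 83.91 dB
N = −174 + 83.91 + 4.80 = −85.29 dBm
SNR = P_sig − N = −74.5 − (−85.29) = 10.79 dB → 10.8 dB

10.8 dB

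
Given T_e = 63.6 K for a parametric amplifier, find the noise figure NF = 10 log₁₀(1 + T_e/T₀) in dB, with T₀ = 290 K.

0.861 dB

F = 1 + T_e/T₀ = 1 + 63.6/290 = 1.21931
NF = 10 log₁₀(1.21931) = 0.861 dB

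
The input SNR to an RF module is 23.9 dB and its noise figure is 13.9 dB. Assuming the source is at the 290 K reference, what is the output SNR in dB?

10.0 dB

By definition F = SNR_in/SNR_out, so in dB: SNR_out = SNR_in − NF
SNR_out = 23.9 − 13.9 = 10.0 dB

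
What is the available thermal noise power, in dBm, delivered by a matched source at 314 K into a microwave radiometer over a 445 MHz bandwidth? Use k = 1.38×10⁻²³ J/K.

−87.1 dBm

P_n = kTB = 1.38×10⁻²³ × 314 × 4.45×10⁸ = 1.93×10⁻¹² W
In dBm: 10 log₁₀(1.93×10⁻¹² / 10⁻³) = −87.1 dBm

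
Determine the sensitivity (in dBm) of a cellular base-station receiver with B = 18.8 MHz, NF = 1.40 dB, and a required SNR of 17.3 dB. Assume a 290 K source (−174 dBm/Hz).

−82.6 dBm

Sensitivity = −174 + 10 log₁₀(B) + NF + SNR_min
= −174 + 72.74 + 1.40 + 17.3
= −82.56 dBm → −82.6 dBm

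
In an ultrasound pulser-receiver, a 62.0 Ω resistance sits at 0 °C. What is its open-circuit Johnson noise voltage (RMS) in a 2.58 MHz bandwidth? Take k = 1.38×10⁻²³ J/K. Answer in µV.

1.55 µV

T = 0 °C + 273.15 = 273.15 K
V_n = √(4kTRB)
4kTRB = 4 × 1.38×10⁻²³ × 273.15 × 6.20×10¹ × 2.58×10⁶ = 2.41×10⁻¹² V²
V_n = √(2.41×10⁻¹²) = 1.55×10⁻⁶ V = 1.55 µV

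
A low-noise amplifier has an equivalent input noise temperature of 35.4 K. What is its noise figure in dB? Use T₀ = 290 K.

0.500 dB

F = 1 + T_e/T₀ = 1 + 35.4/290 = 1.12207
NF = 10 log₁₀(1.12207) = 0.500 dB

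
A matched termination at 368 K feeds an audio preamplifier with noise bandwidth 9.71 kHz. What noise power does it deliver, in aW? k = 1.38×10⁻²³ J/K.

P_n = kTB = 1.38×10⁻²³ × 368 × 9.71×10³ = 4.93×10⁻¹⁷ W = 49.3 aW

49.3 aW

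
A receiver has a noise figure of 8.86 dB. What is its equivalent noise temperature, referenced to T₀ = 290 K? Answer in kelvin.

1940 K

F = 10^(8.86/10) = 7.6913
T_e = (F − 1)·T₀ = (7.6913 − 1) × 290 = 1940 K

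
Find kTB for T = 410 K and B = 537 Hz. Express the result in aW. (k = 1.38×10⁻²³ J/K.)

P_n = kTB = 1.38×10⁻²³ × 410 × 5.37×10² = 3.04×10⁻¹⁸ W = 3.04 aW

3.04 aW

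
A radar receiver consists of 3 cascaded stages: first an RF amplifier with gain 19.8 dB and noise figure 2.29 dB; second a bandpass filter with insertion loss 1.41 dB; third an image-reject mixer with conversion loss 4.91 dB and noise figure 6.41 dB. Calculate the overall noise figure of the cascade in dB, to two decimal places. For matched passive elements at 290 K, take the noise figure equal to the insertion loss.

Convert to linear (a loss of L dB is a gain of −L dB): F_i = 10^(NF_i/10), G_i = 10^(G_i,dB/10)
  Stage 1: F_1 = 10^(2.29/10) = 1.694, G_1 = 10^(19.8/10) = 95.50
  Stage 2: F_2 = 10^(1.41/10) = 1.384, G_2 = 10^(−1.41/10) = 0.7228
  Stage 3: F_3 = 10^(6.41/10) = 4.375, G_3 = 10^(−4.91/10) = 0.3228
Friis cascade:
  F = 1.694 + (1.384 − 1)/95.50 + (4.375 − 1)/69.02 = 1.747
NF = 10 log₁₀(1.747) = 2.42 dB

2.42 dB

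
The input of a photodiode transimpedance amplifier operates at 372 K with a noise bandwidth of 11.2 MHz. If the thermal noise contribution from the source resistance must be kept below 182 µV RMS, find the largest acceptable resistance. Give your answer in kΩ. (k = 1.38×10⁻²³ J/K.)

144 kΩ

Johnson–Nyquist: V_n = √(4kTRB) ⇒ R = V_n² / (4kTB)
4kTB = 4 × 1.38×10⁻²³ × 372 × 1.12×10⁷ = 2.30×10⁻¹³
R = (1.82×10⁻⁴)² / 2.30×10⁻¹³ = 1.44×10⁵ Ω = 144 kΩ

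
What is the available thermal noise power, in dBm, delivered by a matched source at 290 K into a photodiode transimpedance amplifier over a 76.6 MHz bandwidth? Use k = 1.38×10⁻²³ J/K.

P_n = kTB = 1.38×10⁻²³ × 290 × 7.66×10⁷ = 3.07×10⁻¹³ W
In dBm: 10 log₁₀(3.07×10⁻¹³ / 10⁻³) = −95.1 dBm

−95.1 dBm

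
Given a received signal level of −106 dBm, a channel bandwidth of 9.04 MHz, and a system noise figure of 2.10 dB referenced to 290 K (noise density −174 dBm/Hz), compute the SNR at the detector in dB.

Noise floor: N = −174 + 10 log₁₀(B) + NF
10 log₁₀(9.04×10⁶) = 69.56 dB
N = −174 + 69.56 + 2.10 = −102.34 dBm
SNR = P_sig − N = −106 − (−102.34) = −3.66 dB → −3.7 dB

−3.7 dB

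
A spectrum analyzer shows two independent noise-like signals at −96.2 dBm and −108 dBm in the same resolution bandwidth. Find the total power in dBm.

−95.9 dBm

Convert to linear, add, convert back:
P₁ = 2.40×10⁻¹³ W, P₂ = 1.58×10⁻¹⁴ W
P_tot = 2.56×10⁻¹³ W → 10 log₁₀(P_tot / 10⁻³) = −95.9 dBm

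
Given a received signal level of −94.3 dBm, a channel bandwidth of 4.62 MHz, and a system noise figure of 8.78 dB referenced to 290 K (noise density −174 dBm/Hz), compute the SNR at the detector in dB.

Noise floor: N = −174 + 10 log₁₀(B) + NF
10 log₁₀(4.62×10⁶) = 66.65 dB
N = −174 + 66.65 + 8.78 = −98.57 dBm
SNR = P_sig − N = −94.3 − (−98.57) = 4.27 dB → 4.3 dB

4.3 dB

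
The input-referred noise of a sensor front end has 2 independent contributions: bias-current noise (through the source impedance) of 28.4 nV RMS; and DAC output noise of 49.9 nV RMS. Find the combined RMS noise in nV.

57.4 nV

Uncorrelated sources add in power (mean-square): V_tot = √(ΣV_i²)
V_tot = √[(2.84×10⁻⁸)² + (4.99×10⁻⁸)²] = 5.74×10⁻⁸ V = 57.4 nV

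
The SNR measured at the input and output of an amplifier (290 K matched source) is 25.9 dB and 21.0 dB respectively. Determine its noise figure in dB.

NF (dB) = SNR_in(dB) − SNR_out(dB) when the source is at T₀
NF = 25.9 − 21.0 = 4.9 dB

4.9 dB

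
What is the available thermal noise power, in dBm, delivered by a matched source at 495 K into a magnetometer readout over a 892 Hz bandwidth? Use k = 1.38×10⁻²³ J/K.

−142.2 dBm

P_n = kTB = 1.38×10⁻²³ × 495 × 8.92×10² = 6.09×10⁻¹⁸ W
In dBm: 10 log₁₀(6.09×10⁻¹⁸ / 10⁻³) = −142.2 dBm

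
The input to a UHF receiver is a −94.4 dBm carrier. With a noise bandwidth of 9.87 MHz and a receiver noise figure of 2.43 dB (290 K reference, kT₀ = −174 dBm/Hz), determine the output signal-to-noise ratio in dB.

7.2 dB

Noise floor: N = −174 + 10 log₁₀(B) + NF
10 log₁₀(9.87×10⁶) = 69.94 dB
N = −174 + 69.94 + 2.43 = −101.63 dBm
SNR = P_sig − N = −94.4 − (−101.63) = 7.23 dB → 7.2 dB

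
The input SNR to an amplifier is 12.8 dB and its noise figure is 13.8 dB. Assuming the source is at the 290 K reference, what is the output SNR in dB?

By definition F = SNR_in/SNR_out, so in dB: SNR_out = SNR_in − NF
SNR_out = 12.8 − 13.8 = −1.0 dB

−1.0 dB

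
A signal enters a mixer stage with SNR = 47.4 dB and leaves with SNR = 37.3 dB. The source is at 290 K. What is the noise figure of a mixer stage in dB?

10.1 dB

NF (dB) = SNR_in(dB) − SNR_out(dB) when the source is at T₀
NF = 47.4 − 37.3 = 10.1 dB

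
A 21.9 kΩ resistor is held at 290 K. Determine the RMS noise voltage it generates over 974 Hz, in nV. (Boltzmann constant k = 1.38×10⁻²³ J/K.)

584 nV

V_n = √(4kTRB)
4kTRB = 4 × 1.38×10⁻²³ × 290 × 2.19×10⁴ × 9.74×10² = 3.41×10⁻¹³ V²
V_n = √(3.41×10⁻¹³) = 5.84×10⁻⁷ V = 584 nV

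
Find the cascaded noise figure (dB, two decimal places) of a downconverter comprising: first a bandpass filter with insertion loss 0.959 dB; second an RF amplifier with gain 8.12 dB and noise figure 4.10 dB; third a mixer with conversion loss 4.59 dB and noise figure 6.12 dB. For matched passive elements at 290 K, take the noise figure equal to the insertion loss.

Convert to linear (a loss of L dB is a gain of −L dB): F_i = 10^(NF_i/10), G_i = 10^(G_i,dB/10)
  Stage 1: F_1 = 10^(0.959/10) = 1.247, G_1 = 10^(−0.959/10) = 0.8019
  Stage 2: F_2 = 10^(4.10/10) = 2.570, G_2 = 10^(8.12/10) = 6.486
  Stage 3: F_3 = 10^(6.12/10) = 4.093, G_3 = 10^(−4.59/10) = 0.3475
Friis cascade:
  F = 1.247 + (2.570 − 1)/0.8019 + (4.093 − 1)/5.201 = 3.800
NF = 10 log₁₀(3.800) = 5.80 dB

5.80 dB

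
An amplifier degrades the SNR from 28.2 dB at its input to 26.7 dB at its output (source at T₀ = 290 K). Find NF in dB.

NF (dB) = SNR_in(dB) − SNR_out(dB) when the source is at T₀
NF = 28.2 − 26.7 = 1.5 dB

1.5 dB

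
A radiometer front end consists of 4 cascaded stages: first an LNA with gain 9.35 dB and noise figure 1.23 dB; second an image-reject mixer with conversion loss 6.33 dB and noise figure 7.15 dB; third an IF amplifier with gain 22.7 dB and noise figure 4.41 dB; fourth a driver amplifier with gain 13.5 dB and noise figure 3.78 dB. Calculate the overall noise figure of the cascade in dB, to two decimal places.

4.31 dB

Convert to linear (a loss of L dB is a gain of −L dB): F_i = 10^(NF_i/10), G_i = 10^(G_i,dB/10)
  Stage 1: F_1 = 10^(1.23/10) = 1.327, G_1 = 10^(9.35/10) = 8.610
  Stage 2: F_2 = 10^(7.15/10) = 5.188, G_2 = 10^(−6.33/10) = 0.2328
  Stage 3: F_3 = 10^(4.41/10) = 2.761, G_3 = 10^(22.7/10) = 186.2
  Stage 4: F_4 = 10^(3.78/10) = 2.388, G_4 = 10^(13.5/10) = 22.39
Friis cascade:
  F = 1.327 + (5.188 − 1)/8.610 + (2.761 − 1)/2.004 + (2.388 − 1)/373.3 = 2.696
NF = 10 log₁₀(2.696) = 4.31 dB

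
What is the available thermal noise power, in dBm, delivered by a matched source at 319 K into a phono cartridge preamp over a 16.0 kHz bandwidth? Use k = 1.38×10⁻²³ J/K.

P_n = kTB = 1.38×10⁻²³ × 319 × 1.60×10⁴ = 7.04×10⁻¹⁷ W
In dBm: 10 log₁₀(7.04×10⁻¹⁷ / 10⁻³) = −131.5 dBm

−131.5 dBm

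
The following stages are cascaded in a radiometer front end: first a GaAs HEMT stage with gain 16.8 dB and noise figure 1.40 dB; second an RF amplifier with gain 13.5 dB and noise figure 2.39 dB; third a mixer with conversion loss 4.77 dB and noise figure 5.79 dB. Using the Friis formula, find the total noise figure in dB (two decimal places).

1.46 dB

Convert to linear (a loss of L dB is a gain of −L dB): F_i = 10^(NF_i/10), G_i = 10^(G_i,dB/10)
  Stage 1: F_1 = 10^(1.40/10) = 1.380, G_1 = 10^(16.8/10) = 47.86
  Stage 2: F_2 = 10^(2.39/10) = 1.734, G_2 = 10^(13.5/10) = 22.39
  Stage 3: F_3 = 10^(5.79/10) = 3.793, G_3 = 10^(−4.77/10) = 0.3334
Friis cascade:
  F = 1.380 + (1.734 − 1)/47.86 + (3.793 − 1)/1072 = 1.398
NF = 10 log₁₀(1.398) = 1.46 dB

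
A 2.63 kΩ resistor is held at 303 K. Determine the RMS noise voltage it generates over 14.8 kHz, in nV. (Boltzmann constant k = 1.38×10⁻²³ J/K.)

807 nV

V_n = √(4kTRB)
4kTRB = 4 × 1.38×10⁻²³ × 303 × 2.63×10³ × 1.48×10⁴ = 6.51×10⁻¹³ V²
V_n = √(6.51×10⁻¹³) = 8.07×10⁻⁷ V = 807 nV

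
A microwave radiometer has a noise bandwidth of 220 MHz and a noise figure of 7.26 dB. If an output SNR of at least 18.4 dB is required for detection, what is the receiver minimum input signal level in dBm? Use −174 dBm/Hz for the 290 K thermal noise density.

−64.9 dBm

Sensitivity = −174 + 10 log₁₀(B) + NF + SNR_min
= −174 + 83.42 + 7.26 + 18.4
= −64.92 dBm → −64.9 dBm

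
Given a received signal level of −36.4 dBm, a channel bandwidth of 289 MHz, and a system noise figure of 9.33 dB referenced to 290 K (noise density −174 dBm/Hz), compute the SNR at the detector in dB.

43.7 dB

Noise floor: N = −174 + 10 log₁₀(B) + NF
10 log₁₀(2.89×10⁸) = 84.61 dB
N = −174 + 84.61 + 9.33 = −80.06 dBm
SNR = P_sig − N = −36.4 − (−80.06) = 43.66 dB → 43.7 dB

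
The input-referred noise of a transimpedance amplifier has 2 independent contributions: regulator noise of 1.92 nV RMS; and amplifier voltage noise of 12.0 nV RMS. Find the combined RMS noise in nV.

Uncorrelated sources add in power (mean-square): V_tot = √(ΣV_i²)
V_tot = √[(1.92×10⁻⁹)² + (1.20×10⁻⁸)²] = 1.22×10⁻⁸ V = 12.2 nV

12.2 nV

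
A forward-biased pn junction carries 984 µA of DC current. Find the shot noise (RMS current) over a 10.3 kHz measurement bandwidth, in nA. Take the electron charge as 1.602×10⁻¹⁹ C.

1.80 nA

I_n = √(2qI·B)
2qI·B = 2 × 1.602×10⁻¹⁹ × 9.84×10⁻⁴ × 1.03×10⁴ = 3.25×10⁻¹⁸ A²
I_n = √(3.25×10⁻¹⁸) = 1.80×10⁻⁹ A = 1.80 nA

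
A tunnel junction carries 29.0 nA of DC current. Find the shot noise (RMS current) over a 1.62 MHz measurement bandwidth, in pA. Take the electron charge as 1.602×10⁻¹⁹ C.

I_n = √(2qI·B)
2qI·B = 2 × 1.602×10⁻¹⁹ × 2.90×10⁻⁸ × 1.62×10⁶ = 1.51×10⁻²⁰ A²
I_n = √(1.51×10⁻²⁰) = 1.23×10⁻¹⁰ A = 123 pA

123 pA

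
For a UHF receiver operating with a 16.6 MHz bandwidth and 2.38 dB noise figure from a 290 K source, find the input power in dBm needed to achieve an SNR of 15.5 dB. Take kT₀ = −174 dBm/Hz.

Sensitivity = −174 + 10 log₁₀(B) + NF + SNR_min
= −174 + 72.2 + 2.38 + 15.5
= −83.92 dBm → −83.9 dBm

−83.9 dBm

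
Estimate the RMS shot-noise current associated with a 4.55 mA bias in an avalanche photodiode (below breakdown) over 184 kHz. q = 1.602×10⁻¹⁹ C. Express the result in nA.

I_n = √(2qI·B)
2qI·B = 2 × 1.602×10⁻¹⁹ × 4.55×10⁻³ × 1.84×10⁵ = 2.68×10⁻¹⁶ A²
I_n = √(2.68×10⁻¹⁶) = 1.64×10⁻⁸ A = 16.4 nA

16.4 nA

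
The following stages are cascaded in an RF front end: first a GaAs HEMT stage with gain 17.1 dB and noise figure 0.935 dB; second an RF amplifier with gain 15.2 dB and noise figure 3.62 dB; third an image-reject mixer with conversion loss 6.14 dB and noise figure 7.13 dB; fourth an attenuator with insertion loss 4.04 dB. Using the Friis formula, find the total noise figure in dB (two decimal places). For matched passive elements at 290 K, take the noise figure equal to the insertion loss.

1.04 dB

Convert to linear (a loss of L dB is a gain of −L dB): F_i = 10^(NF_i/10), G_i = 10^(G_i,dB/10)
  Stage 1: F_1 = 10^(0.935/10) = 1.240, G_1 = 10^(17.1/10) = 51.29
  Stage 2: F_2 = 10^(3.62/10) = 2.301, G_2 = 10^(15.2/10) = 33.11
  Stage 3: F_3 = 10^(7.13/10) = 5.164, G_3 = 10^(−6.14/10) = 0.2432
  Stage 4: F_4 = 10^(4.04/10) = 2.535, G_4 = 10^(−4.04/10) = 0.3945
Friis cascade:
  F = 1.240 + (2.301 − 1)/51.29 + (5.164 − 1)/1698 + (2.535 − 1)/413.0 = 1.272
NF = 10 log₁₀(1.272) = 1.04 dB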